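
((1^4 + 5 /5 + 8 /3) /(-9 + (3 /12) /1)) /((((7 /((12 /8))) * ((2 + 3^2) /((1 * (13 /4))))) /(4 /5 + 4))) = -312 /1925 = -0.16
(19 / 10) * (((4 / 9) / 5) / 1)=38 / 225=0.17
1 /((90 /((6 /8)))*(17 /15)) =1 /136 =0.01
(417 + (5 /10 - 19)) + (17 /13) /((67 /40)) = 695547 /1742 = 399.28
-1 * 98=-98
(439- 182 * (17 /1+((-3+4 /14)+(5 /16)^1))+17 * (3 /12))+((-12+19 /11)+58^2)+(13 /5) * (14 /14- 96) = 78593 /88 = 893.10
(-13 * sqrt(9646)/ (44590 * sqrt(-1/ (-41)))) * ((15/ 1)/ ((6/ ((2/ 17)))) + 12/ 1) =-209 * sqrt(395486)/ 58310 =-2.25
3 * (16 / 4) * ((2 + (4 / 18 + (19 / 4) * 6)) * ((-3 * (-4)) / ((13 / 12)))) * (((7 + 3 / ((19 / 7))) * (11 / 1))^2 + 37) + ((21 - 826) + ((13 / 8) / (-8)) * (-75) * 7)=9795139518941 / 300352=32612200.08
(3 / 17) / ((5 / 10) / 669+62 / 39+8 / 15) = 0.08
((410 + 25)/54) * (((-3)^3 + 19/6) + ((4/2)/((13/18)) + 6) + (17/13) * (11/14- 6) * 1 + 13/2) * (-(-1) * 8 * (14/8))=-1217855/702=-1734.84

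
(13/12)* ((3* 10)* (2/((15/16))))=69.33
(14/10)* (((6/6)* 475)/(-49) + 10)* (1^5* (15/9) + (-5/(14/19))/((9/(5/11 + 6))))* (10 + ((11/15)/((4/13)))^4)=-57.96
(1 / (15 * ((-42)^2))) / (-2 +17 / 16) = -4 / 99225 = -0.00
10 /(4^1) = 5 /2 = 2.50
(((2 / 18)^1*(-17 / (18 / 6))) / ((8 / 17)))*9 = -289 / 24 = -12.04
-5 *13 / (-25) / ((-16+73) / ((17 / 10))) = 221 / 2850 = 0.08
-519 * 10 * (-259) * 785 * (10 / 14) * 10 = 7537177500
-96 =-96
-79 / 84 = -0.94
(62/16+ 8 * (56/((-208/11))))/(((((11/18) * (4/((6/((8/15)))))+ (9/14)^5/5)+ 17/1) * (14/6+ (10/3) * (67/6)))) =-126259982415/4344569387197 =-0.03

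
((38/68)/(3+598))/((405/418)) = 0.00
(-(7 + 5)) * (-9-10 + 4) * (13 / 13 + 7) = 1440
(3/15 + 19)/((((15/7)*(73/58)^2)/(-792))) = -596800512/133225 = -4479.64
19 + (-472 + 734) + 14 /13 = 282.08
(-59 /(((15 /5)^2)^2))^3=-205379 /531441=-0.39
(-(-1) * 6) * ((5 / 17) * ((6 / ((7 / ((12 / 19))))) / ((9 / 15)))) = 1.59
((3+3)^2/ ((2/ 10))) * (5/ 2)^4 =28125/ 4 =7031.25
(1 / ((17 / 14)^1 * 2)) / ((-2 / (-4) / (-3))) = -42 / 17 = -2.47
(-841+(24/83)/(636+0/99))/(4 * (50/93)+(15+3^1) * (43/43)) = -41.74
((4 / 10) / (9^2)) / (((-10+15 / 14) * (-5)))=28 / 253125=0.00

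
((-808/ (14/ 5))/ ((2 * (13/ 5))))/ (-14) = 2525/ 637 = 3.96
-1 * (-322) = 322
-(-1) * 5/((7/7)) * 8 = 40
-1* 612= -612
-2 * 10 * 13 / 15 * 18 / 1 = -312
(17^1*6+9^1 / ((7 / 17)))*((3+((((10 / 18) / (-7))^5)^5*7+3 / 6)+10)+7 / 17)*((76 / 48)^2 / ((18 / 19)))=7585541021570505763325105490657160851633939678259181 / 1663632800778443008252709166971389412079209949504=4559.62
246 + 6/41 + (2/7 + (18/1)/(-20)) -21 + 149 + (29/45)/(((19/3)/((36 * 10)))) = 22366223/54530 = 410.16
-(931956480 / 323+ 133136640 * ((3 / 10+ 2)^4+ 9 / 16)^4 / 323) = -43170768184071179483695773 / 157714843750000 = -273726728300.24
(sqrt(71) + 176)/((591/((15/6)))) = 5 * sqrt(71)/1182 + 440/591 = 0.78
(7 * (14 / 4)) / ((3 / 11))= 539 / 6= 89.83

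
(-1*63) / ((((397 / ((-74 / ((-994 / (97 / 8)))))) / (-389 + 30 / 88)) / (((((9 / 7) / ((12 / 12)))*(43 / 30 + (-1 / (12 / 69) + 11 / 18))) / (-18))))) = 5848207309 / 396872960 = 14.74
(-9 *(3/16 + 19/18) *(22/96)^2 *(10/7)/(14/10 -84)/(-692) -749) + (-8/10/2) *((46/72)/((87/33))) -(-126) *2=-885960773164273/1782269583360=-497.10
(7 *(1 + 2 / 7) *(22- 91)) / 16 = -621 / 16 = -38.81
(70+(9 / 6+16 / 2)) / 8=159 / 16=9.94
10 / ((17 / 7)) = 70 / 17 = 4.12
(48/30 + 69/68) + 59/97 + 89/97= 136553/32980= 4.14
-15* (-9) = 135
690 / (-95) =-138 / 19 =-7.26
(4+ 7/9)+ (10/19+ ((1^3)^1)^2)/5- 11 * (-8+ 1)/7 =13751/855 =16.08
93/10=9.30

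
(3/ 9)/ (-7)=-0.05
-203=-203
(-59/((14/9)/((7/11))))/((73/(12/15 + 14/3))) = -7257/4015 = -1.81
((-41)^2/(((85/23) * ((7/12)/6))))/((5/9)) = 25053624/2975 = 8421.39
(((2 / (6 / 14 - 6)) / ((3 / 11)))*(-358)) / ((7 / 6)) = 15752 / 39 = 403.90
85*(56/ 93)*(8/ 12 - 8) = -104720/ 279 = -375.34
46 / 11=4.18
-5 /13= -0.38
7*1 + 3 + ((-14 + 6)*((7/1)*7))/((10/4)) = -734/5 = -146.80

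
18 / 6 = 3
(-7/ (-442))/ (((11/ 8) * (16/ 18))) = 0.01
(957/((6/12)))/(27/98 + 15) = 62524/499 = 125.30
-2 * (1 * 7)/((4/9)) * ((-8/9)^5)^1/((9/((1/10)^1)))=57344/295245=0.19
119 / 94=1.27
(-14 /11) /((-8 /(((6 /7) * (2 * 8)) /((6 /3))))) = 12 /11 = 1.09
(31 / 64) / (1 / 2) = 31 / 32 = 0.97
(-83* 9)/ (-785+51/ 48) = 3984/ 4181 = 0.95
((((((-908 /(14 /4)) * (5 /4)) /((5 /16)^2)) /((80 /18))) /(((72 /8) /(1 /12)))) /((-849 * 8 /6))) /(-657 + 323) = -454 /24812025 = -0.00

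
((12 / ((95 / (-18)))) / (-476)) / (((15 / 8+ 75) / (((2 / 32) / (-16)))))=-9 / 37080400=-0.00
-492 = -492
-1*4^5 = -1024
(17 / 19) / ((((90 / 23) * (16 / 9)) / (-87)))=-34017 / 3040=-11.19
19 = 19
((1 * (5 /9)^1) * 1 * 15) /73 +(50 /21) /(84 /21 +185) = 36725 /289737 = 0.13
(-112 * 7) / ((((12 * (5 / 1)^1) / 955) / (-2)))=74872 / 3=24957.33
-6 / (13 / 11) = -66 / 13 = -5.08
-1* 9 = -9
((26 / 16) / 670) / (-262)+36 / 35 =10111013 / 9830240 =1.03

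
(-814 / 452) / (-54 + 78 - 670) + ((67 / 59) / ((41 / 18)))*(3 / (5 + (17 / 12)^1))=0.24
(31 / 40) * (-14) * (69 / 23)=-651 / 20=-32.55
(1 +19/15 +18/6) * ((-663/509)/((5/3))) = -52377/12725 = -4.12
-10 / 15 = -2 / 3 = -0.67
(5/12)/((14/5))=25/168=0.15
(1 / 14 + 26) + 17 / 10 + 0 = 972 / 35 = 27.77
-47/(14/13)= -611/14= -43.64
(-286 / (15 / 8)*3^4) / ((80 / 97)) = -374517 / 25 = -14980.68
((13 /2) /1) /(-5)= -13 /10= -1.30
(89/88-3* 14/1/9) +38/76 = -833/264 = -3.16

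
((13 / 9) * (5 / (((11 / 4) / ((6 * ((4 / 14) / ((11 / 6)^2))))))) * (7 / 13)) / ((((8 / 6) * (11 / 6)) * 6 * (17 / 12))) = 8640 / 248897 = 0.03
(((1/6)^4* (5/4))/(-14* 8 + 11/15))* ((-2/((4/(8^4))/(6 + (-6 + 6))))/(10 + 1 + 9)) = 80/15021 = 0.01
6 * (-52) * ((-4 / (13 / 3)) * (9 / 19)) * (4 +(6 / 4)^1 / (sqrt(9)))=11664 / 19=613.89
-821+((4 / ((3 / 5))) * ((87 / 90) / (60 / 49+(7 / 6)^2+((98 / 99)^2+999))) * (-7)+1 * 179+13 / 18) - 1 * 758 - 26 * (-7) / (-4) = -25043573818327 / 17333318853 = -1444.82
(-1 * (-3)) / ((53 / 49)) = 147 / 53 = 2.77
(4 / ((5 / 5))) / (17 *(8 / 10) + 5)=20 / 93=0.22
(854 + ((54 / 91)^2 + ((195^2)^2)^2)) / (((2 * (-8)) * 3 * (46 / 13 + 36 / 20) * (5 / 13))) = -17312495580485616840515 / 816144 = -21212550212322355.91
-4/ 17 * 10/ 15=-8/ 51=-0.16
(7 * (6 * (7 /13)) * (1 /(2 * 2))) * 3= 441 /26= 16.96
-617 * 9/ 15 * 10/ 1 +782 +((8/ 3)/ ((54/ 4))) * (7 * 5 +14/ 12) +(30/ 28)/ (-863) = -8551933213/ 2935926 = -2912.86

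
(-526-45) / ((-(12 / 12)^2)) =571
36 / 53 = 0.68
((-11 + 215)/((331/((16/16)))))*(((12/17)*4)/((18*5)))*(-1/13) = -32/21515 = -0.00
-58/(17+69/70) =-4060/1259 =-3.22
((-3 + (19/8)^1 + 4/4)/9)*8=1/3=0.33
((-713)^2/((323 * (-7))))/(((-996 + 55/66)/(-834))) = -2543878476/13500431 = -188.43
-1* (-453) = 453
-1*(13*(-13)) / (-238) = -0.71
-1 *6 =-6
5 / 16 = 0.31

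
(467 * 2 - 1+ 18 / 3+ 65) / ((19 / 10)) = 10040 / 19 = 528.42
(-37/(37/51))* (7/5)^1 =-357/5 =-71.40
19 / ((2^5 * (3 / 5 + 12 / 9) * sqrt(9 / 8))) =95 * sqrt(2) / 464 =0.29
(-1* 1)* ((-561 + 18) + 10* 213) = -1587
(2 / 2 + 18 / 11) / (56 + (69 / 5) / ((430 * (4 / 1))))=249400 / 5298359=0.05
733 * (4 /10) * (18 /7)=26388 /35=753.94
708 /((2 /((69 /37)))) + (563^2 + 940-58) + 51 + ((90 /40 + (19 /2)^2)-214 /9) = 212208169 /666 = 318630.88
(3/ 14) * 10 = 15/ 7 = 2.14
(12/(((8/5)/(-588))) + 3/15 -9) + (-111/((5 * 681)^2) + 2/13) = -221996207701/50240775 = -4418.65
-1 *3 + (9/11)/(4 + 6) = -321/110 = -2.92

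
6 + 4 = 10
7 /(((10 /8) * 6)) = 14 /15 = 0.93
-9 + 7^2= 40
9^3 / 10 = 729 / 10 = 72.90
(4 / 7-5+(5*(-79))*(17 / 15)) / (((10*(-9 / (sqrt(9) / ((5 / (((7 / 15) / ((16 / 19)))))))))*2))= 90193 / 108000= 0.84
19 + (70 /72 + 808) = 29807 /36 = 827.97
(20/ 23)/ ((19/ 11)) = 0.50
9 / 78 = 0.12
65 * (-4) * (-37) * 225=2164500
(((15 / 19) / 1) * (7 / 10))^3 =9261 / 54872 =0.17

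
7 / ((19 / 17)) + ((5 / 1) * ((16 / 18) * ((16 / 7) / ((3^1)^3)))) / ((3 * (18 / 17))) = 6.38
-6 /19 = -0.32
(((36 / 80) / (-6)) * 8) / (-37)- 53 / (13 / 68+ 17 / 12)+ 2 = -469469 / 15170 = -30.95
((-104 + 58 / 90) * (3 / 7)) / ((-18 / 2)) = 4651 / 945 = 4.92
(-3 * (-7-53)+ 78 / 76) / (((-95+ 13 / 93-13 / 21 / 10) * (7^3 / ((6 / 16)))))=-3198735 / 1534146488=-0.00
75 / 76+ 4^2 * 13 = 15883 / 76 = 208.99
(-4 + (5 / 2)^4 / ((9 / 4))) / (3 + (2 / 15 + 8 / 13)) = 3.56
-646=-646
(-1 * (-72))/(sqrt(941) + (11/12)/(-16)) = 152064/34688903 + 2654208 * sqrt(941)/34688903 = 2.35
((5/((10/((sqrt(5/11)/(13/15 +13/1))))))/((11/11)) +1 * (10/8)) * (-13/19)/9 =-65/684- 5 * sqrt(55)/20064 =-0.10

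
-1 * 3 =-3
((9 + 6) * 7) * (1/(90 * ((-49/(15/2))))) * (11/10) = -11/56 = -0.20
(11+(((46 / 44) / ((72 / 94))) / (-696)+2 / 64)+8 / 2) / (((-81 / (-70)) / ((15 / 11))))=1449809375 / 81857952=17.71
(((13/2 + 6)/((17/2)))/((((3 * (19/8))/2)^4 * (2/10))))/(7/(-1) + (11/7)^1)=-28672000/3409588323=-0.01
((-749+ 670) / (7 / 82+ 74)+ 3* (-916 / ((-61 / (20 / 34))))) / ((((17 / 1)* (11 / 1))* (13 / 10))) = 320446628 / 3062950605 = 0.10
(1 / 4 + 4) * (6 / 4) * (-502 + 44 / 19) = -242097 / 76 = -3185.49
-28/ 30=-14/ 15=-0.93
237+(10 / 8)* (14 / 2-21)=439 / 2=219.50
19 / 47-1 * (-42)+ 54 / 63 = 14233 / 329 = 43.26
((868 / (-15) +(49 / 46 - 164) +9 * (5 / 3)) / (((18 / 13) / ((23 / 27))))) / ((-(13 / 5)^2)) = 18.73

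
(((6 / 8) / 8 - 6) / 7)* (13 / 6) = -117 / 64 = -1.83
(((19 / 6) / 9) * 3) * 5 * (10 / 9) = 5.86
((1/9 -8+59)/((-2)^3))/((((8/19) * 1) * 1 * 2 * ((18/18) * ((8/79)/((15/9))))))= -863075/6912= -124.87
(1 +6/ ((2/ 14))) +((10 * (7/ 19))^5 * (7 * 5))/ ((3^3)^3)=2154517934531/ 48737056617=44.21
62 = 62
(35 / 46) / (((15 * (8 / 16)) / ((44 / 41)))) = 308 / 2829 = 0.11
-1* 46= -46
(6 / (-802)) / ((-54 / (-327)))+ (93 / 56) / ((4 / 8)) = 3.28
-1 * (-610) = 610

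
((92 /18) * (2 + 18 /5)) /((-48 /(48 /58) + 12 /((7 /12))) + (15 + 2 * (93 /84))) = -18032 /12735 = -1.42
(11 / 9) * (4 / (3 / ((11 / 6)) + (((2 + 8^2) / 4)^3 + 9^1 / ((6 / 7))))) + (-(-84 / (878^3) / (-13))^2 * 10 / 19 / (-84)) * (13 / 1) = 54765796754652743523367 / 50457162757651858130013000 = 0.00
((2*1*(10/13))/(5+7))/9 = 5/351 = 0.01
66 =66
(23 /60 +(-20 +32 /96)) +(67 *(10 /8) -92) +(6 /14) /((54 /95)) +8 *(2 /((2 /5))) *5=109129 /630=173.22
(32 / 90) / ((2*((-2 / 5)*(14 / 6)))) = -4 / 21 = -0.19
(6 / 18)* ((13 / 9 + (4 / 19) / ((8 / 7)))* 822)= 76309 / 171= 446.25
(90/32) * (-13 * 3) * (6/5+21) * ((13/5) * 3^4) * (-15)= 123077799/16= 7692362.44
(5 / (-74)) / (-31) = 5 / 2294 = 0.00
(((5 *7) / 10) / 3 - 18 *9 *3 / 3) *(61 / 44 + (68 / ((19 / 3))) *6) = -53089475 / 5016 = -10584.03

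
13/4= 3.25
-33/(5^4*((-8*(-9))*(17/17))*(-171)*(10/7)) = 77/25650000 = 0.00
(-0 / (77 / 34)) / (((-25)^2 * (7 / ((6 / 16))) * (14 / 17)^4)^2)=0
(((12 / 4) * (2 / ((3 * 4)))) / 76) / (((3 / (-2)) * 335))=-1 / 76380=-0.00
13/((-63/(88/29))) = -1144/1827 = -0.63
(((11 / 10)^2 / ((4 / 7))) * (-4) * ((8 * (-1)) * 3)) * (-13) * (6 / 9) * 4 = -176176 / 25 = -7047.04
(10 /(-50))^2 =1 /25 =0.04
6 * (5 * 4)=120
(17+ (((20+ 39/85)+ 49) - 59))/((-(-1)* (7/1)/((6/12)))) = 1167/595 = 1.96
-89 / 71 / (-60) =89 / 4260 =0.02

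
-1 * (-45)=45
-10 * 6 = -60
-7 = -7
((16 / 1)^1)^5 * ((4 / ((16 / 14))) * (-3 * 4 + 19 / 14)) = -39059456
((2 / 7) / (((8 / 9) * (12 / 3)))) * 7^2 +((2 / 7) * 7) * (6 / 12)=79 / 16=4.94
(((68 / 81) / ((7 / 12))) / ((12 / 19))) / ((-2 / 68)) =-43928 / 567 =-77.47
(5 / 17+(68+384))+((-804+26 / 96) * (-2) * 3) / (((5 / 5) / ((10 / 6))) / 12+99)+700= 80890833 / 67354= 1200.98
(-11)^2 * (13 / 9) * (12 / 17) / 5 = 24.67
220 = 220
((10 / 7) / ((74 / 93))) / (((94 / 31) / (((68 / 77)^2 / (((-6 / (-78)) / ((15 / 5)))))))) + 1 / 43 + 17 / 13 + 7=1062685391549 / 40345107803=26.34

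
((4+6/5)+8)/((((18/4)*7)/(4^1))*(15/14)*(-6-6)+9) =-88/615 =-0.14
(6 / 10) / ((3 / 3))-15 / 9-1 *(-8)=104 / 15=6.93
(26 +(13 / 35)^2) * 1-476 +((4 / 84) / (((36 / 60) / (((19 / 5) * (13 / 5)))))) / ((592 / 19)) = -2935995313 / 6526800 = -449.84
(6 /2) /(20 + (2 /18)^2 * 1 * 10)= 243 /1630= 0.15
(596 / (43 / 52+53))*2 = 61984 / 2799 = 22.15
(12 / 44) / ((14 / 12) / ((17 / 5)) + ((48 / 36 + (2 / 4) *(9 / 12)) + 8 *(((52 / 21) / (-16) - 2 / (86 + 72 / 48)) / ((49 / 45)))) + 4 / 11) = 0.25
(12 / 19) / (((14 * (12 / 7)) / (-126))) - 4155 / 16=-79953 / 304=-263.00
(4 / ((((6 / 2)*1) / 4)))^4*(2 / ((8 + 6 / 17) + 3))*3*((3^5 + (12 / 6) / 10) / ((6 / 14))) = 18966642688 / 78165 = 242648.79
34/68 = 1/2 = 0.50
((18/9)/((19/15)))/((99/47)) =470/627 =0.75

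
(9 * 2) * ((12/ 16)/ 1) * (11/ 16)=297/ 32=9.28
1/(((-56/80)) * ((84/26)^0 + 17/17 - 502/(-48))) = -240/2093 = -0.11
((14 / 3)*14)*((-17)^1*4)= -13328 / 3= -4442.67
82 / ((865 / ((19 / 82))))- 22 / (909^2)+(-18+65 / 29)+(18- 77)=-1549086555959 / 20727258885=-74.74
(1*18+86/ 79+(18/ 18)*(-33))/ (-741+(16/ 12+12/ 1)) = 3297/ 172457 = 0.02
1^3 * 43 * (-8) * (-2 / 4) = 172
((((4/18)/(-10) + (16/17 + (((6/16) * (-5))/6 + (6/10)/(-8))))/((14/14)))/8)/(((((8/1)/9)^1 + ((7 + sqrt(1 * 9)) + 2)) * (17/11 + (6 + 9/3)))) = 0.00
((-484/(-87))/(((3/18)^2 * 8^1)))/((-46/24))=-8712/667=-13.06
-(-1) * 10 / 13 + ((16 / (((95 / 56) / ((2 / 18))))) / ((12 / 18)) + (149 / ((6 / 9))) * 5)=8298023 / 7410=1119.84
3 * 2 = 6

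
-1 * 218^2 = -47524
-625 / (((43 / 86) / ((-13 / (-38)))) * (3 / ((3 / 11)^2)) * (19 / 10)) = -5.58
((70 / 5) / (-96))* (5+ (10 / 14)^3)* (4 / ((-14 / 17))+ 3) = 1495 / 1029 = 1.45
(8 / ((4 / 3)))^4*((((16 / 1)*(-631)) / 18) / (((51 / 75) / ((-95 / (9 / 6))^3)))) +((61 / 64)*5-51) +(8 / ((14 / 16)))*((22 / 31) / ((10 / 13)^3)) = 24043066697968690783 / 88536000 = 271562603889.59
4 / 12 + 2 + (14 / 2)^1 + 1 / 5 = 143 / 15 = 9.53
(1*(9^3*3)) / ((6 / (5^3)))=91125 / 2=45562.50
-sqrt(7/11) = -sqrt(77)/11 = -0.80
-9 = -9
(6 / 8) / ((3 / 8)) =2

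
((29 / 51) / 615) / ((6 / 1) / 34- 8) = -0.00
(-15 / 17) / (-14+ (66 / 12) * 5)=-10 / 153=-0.07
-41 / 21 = -1.95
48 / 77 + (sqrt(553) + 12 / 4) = 279 / 77 + sqrt(553) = 27.14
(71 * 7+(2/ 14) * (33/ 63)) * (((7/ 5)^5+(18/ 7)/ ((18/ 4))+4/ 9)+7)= 38536621124/ 5788125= 6657.88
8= 8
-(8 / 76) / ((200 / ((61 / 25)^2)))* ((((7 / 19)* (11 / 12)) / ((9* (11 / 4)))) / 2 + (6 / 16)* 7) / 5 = -0.00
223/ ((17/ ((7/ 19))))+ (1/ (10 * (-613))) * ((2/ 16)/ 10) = 765514077/ 158399200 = 4.83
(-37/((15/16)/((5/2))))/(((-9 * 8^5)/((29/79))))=1073/8736768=0.00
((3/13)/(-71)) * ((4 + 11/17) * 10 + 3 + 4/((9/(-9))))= -2319/15691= -0.15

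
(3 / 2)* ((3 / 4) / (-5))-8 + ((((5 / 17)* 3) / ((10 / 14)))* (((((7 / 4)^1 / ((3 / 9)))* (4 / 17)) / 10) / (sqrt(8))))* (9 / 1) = -329 / 40 + 3969* sqrt(2) / 11560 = -7.74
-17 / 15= -1.13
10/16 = 5/8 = 0.62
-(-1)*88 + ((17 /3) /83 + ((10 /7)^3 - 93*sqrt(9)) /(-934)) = 7048797851 /79770138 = 88.36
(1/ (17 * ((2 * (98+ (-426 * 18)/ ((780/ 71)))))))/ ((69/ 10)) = -325/ 45745827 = -0.00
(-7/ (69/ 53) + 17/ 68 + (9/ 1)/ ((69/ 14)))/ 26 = -911/ 7176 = -0.13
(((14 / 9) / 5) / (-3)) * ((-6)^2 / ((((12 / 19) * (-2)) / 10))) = 266 / 9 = 29.56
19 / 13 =1.46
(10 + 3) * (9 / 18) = 13 / 2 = 6.50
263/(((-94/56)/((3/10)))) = -11046/235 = -47.00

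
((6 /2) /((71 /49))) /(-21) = -7 /71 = -0.10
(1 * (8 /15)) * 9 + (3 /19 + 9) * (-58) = -50004 /95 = -526.36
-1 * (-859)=859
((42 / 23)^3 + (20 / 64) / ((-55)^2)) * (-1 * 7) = -5020288049 / 117776560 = -42.63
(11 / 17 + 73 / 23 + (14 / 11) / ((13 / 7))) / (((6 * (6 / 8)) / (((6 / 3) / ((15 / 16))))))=3225088 / 1509651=2.14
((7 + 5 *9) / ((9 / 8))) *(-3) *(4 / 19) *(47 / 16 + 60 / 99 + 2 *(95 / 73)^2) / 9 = -2028099736 / 90214641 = -22.48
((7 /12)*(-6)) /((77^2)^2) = -1 /10043726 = -0.00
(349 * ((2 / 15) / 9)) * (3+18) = 4886 / 45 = 108.58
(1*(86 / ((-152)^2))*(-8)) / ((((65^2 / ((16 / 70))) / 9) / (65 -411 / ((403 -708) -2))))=-15763284 / 16388542625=-0.00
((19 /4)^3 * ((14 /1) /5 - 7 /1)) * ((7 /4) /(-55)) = 1008273 /70400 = 14.32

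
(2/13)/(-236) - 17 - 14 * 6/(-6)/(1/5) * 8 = 832961/1534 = 543.00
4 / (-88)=-1 / 22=-0.05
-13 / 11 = -1.18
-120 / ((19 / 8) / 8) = -7680 / 19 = -404.21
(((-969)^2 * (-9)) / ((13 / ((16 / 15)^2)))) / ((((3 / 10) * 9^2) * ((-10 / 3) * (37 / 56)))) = 1495660544 / 108225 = 13819.92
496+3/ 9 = 1489/ 3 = 496.33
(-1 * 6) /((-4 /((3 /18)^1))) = 1 /4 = 0.25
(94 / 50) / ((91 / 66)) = 3102 / 2275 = 1.36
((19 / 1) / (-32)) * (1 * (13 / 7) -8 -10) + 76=19171 / 224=85.58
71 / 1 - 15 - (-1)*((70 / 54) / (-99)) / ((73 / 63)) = 1213891 / 21681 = 55.99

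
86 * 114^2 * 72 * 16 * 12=15450476544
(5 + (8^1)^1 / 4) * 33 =231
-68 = -68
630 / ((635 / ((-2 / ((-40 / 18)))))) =0.89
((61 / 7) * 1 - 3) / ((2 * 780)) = 1 / 273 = 0.00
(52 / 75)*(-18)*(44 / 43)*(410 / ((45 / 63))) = -7879872 / 1075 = -7330.11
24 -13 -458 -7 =-454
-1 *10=-10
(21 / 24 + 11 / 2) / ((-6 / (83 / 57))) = -1411 / 912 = -1.55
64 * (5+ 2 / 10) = 1664 / 5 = 332.80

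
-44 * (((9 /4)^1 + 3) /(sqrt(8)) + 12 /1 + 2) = -697.67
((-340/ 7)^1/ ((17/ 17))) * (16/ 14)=-2720/ 49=-55.51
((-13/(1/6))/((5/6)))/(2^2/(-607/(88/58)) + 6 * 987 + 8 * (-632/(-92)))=-94739346/6049700905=-0.02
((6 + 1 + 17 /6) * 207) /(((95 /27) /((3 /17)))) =329751 /3230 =102.09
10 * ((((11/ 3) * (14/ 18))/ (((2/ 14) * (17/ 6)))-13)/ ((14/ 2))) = -9110/ 1071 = -8.51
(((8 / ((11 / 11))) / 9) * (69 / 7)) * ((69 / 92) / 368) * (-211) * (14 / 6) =-211 / 24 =-8.79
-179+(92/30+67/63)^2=-16068674/99225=-161.94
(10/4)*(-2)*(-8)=40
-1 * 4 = -4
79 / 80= 0.99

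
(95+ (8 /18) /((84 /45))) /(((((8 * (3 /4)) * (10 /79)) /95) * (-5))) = -150100 /63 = -2382.54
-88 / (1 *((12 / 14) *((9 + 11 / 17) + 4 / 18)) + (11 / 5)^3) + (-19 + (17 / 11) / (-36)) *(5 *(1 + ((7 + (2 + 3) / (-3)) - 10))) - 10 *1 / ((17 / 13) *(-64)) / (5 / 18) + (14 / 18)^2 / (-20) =32397769639051 / 93929796720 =344.91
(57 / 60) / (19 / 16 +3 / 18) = 228 / 325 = 0.70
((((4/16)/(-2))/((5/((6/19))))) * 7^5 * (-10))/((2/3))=151263/76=1990.30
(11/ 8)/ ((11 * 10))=1/ 80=0.01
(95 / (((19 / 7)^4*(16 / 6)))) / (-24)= -12005 / 438976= -0.03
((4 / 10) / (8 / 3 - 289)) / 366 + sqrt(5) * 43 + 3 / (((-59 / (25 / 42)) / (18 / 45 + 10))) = -34059763 / 108203935 + 43 * sqrt(5) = 95.84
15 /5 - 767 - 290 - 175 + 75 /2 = -2383 /2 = -1191.50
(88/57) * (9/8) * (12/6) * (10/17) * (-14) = -9240/323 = -28.61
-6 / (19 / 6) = -36 / 19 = -1.89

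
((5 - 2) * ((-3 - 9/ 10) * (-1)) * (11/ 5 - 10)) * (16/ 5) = -36504/ 125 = -292.03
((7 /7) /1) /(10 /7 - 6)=-7 /32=-0.22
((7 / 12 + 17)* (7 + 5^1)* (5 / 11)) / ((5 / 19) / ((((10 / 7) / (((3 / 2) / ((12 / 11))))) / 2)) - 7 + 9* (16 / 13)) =2084680 / 99627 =20.92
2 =2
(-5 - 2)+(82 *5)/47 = 81/47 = 1.72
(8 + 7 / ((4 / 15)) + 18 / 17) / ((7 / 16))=80.71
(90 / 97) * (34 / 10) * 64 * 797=15608448 / 97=160911.84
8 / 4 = 2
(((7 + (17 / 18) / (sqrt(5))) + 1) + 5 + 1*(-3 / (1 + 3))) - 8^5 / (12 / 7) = -229229 / 12 + 17*sqrt(5) / 90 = -19101.99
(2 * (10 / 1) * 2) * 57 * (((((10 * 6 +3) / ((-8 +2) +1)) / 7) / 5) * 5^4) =-513000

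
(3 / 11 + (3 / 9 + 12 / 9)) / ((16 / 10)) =40 / 33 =1.21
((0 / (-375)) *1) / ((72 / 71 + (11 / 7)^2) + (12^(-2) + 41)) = 0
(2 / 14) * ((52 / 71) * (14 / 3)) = 104 / 213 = 0.49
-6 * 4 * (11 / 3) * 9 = -792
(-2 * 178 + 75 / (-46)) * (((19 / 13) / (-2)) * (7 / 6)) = 304.90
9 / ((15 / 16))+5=73 / 5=14.60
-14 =-14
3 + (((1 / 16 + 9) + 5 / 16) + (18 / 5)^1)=639 / 40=15.98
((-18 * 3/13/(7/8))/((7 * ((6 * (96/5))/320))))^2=1440000/405769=3.55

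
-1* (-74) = 74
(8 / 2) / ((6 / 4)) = 8 / 3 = 2.67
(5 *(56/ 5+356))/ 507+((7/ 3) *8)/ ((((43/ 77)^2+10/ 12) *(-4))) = -3123760/ 6884891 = -0.45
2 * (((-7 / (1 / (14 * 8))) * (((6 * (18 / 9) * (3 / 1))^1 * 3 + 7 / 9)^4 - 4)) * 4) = -5761516427214464 / 6561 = -878146079441.31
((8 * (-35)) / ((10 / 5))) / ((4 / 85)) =-2975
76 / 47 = 1.62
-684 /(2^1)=-342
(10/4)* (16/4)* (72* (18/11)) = 1178.18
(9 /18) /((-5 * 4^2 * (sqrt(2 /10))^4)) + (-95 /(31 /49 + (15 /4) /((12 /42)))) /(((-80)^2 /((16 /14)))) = -135889 /862880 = -0.16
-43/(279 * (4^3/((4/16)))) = -43/71424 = -0.00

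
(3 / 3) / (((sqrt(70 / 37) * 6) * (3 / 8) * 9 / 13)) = 26 * sqrt(2590) / 2835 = 0.47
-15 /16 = -0.94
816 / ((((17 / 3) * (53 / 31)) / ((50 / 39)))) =74400 / 689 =107.98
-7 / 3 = -2.33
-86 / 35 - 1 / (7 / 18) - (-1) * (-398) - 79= -16871 / 35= -482.03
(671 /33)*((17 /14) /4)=1037 /168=6.17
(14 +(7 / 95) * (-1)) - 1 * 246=-22047 / 95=-232.07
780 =780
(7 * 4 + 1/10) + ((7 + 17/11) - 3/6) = 1988/55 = 36.15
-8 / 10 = -4 / 5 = -0.80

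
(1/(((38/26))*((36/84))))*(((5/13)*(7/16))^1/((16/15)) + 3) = 24521/4864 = 5.04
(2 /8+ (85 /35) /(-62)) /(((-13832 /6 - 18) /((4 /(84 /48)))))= -1098 /5293715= -0.00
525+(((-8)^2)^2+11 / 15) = 69326 / 15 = 4621.73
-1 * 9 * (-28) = 252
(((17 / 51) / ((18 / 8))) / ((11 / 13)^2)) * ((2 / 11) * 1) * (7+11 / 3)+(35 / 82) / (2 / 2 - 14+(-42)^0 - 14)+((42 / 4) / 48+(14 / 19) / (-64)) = 10343560757 / 17468831952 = 0.59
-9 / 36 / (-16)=1 / 64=0.02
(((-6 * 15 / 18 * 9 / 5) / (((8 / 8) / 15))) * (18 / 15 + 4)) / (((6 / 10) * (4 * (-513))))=65 / 114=0.57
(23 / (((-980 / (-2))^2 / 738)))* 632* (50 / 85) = 5363784 / 204085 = 26.28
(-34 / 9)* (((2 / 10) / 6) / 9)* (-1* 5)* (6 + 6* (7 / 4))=187 / 162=1.15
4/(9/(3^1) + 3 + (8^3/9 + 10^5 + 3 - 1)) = 9/225146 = 0.00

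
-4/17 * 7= -28/17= -1.65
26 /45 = 0.58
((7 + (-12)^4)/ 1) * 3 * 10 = 622290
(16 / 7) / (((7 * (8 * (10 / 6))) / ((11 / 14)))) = 33 / 1715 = 0.02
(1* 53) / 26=53 / 26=2.04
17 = 17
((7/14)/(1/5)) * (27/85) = 27/34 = 0.79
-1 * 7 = -7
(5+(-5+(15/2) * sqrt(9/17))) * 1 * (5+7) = 270 * sqrt(17)/17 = 65.48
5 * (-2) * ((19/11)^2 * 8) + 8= -27912/121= -230.68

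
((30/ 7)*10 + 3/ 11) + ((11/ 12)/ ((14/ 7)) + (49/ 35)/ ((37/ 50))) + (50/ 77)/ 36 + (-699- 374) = -1027.50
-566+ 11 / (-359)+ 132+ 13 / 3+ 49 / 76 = -35118811 / 81852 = -429.05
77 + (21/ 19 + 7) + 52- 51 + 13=1883/ 19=99.11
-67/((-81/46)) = 3082/81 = 38.05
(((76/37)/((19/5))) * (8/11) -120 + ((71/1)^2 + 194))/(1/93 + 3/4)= 774490980/115181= 6724.12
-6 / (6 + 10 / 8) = -24 / 29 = -0.83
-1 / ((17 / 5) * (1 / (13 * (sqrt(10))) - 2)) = 65 * sqrt(10) / 114903 + 16900 / 114903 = 0.15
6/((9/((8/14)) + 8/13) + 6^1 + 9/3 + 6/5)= 1560/6907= 0.23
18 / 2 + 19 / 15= 154 / 15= 10.27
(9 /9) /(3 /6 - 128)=-2 /255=-0.01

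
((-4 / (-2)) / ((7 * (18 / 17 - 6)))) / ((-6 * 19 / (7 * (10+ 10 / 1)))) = 85 / 1197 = 0.07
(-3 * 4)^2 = 144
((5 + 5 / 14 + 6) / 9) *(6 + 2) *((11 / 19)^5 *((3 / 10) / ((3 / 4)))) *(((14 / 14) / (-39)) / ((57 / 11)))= -751141864 / 577958648085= -0.00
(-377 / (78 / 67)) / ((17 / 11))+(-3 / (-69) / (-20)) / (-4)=-19663109 / 93840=-209.54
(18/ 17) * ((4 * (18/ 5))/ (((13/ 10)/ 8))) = 20736/ 221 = 93.83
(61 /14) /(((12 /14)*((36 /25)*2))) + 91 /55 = 162499 /47520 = 3.42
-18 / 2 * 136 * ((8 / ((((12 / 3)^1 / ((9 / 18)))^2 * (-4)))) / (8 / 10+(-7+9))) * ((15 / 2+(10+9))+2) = 43605 / 112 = 389.33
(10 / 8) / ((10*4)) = 1 / 32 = 0.03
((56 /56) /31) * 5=5 /31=0.16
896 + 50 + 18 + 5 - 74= 895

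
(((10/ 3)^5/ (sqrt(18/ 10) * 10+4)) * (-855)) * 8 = 76000000/ 1107 - 38000000 * sqrt(5)/ 369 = -161618.56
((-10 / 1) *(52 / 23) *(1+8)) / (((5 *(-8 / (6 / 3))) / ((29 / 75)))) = 2262 / 575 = 3.93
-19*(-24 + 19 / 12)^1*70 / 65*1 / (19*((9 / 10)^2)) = 94150 / 3159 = 29.80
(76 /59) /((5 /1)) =76 /295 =0.26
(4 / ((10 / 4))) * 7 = 56 / 5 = 11.20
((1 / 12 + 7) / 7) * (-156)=-157.86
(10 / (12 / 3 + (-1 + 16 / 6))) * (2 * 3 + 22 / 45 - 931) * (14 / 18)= -582442 / 459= -1268.94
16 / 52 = 4 / 13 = 0.31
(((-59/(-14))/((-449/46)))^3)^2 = 6244232796039841849/963976143495082552849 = 0.01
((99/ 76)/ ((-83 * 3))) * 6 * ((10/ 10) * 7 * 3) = -0.66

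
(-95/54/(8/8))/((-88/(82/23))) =0.07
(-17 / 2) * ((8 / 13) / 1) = -68 / 13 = -5.23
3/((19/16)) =48/19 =2.53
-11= -11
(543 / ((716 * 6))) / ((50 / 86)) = 7783 / 35800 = 0.22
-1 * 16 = -16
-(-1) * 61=61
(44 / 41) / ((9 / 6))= 88 / 123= 0.72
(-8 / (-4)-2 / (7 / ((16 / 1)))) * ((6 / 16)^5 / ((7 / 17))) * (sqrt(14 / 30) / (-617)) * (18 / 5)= 111537 * sqrt(105) / 6191718400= 0.00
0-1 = -1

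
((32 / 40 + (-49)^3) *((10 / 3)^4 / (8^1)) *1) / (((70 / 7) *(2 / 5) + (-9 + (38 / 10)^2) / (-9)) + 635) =-3676506250 / 1292751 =-2843.94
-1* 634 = -634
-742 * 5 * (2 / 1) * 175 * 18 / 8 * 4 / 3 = -3895500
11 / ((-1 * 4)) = -11 / 4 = -2.75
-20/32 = -0.62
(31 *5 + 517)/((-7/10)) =-960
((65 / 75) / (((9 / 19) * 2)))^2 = 61009 / 72900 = 0.84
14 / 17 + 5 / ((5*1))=31 / 17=1.82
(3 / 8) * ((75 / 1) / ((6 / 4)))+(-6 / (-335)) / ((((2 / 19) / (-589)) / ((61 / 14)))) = -3920031 / 9380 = -417.91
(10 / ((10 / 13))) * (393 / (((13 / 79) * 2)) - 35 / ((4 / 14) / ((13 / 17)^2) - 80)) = 730354861 / 47031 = 15529.22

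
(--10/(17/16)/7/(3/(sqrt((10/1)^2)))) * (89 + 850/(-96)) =384700/1071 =359.20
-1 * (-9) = 9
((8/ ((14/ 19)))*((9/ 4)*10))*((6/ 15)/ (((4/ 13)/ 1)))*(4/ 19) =66.86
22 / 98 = 11 / 49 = 0.22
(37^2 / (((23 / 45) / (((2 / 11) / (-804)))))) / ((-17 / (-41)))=-841935 / 576334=-1.46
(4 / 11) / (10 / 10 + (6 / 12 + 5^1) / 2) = 0.10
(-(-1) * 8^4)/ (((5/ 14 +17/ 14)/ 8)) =229376/ 11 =20852.36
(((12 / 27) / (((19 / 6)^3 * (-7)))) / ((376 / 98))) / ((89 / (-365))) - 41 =-1176277757 / 28691197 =-41.00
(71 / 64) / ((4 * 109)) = 71 / 27904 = 0.00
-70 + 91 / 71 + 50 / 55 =-52959 / 781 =-67.81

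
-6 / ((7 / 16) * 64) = -3 / 14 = -0.21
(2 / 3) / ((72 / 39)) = 13 / 36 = 0.36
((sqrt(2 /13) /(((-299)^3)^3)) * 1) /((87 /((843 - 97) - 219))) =-527 * sqrt(26) /21602464486421842846612569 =-0.00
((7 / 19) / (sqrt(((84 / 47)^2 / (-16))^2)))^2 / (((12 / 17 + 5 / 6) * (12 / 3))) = 82954577 / 149967342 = 0.55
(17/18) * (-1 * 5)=-85/18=-4.72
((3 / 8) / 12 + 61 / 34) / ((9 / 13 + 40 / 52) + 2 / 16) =4303 / 3740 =1.15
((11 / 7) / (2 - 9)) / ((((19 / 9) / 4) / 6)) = -2376 / 931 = -2.55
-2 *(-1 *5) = 10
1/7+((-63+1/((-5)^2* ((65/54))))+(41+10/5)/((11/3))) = -6393467/125125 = -51.10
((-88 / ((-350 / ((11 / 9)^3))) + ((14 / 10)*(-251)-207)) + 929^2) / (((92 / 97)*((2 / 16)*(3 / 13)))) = 12065168640226 / 382725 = 31524380.80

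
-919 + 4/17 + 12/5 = -77891/85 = -916.36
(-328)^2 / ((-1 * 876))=-26896 / 219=-122.81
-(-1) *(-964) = -964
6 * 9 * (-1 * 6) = -324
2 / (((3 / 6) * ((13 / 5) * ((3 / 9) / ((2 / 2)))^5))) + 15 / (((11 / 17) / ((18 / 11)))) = 647730 / 1573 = 411.78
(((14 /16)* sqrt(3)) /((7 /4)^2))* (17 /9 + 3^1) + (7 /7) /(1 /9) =88* sqrt(3) /63 + 9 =11.42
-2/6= -1/3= -0.33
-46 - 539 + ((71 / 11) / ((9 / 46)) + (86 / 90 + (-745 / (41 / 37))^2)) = 41739659627 / 92455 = 451459.19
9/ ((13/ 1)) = 9/ 13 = 0.69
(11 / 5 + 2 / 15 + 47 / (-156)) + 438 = 68645 / 156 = 440.03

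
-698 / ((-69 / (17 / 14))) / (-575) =-5933 / 277725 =-0.02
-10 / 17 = -0.59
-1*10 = -10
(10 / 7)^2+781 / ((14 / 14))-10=37879 / 49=773.04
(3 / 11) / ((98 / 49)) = 3 / 22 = 0.14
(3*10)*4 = 120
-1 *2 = -2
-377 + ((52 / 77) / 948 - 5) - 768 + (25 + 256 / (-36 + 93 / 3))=-107322304 / 91245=-1176.20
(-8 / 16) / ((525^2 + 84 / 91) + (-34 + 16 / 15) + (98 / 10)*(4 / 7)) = -39 / 21496690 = -0.00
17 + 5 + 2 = 24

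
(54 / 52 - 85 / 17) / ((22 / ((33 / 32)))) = -309 / 1664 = -0.19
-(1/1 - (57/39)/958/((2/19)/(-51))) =-43319/24908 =-1.74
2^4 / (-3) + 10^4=29984 / 3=9994.67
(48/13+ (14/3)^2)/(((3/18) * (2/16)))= 47680/39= 1222.56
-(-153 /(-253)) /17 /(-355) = 9 /89815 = 0.00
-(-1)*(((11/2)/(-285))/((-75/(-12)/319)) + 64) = 448982/7125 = 63.02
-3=-3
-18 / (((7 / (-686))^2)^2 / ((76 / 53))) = -126179964288 / 53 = -2380754043.17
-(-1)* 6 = 6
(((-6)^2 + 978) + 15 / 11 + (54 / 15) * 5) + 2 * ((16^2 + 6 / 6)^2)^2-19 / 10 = 959743601681 / 110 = 8724941833.46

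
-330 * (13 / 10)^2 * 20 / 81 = -3718 / 27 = -137.70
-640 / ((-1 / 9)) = 5760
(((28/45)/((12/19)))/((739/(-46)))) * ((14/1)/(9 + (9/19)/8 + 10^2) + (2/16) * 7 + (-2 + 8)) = -2841073781/6615217620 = -0.43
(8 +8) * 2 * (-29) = -928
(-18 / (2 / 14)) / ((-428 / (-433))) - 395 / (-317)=-8562913 / 67838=-126.23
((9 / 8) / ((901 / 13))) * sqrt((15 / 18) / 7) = 0.01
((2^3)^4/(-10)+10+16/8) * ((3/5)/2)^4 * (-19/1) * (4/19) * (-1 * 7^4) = -30930.26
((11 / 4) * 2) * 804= 4422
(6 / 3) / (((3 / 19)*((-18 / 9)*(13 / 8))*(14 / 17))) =-1292 / 273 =-4.73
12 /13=0.92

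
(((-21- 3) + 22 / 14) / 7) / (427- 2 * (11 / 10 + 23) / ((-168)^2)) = -0.01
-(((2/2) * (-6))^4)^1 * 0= 0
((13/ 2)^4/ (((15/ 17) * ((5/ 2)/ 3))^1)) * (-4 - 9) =-6311981/ 200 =-31559.90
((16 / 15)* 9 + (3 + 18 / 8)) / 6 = 99 / 40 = 2.48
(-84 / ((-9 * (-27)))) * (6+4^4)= -90.57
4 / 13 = 0.31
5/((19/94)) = 470/19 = 24.74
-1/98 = -0.01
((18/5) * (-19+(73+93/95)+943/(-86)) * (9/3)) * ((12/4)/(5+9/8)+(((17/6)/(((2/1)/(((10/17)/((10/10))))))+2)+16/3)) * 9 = 14825659797/400330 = 37033.60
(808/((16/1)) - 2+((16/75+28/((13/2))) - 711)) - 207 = -1686709/1950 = -864.98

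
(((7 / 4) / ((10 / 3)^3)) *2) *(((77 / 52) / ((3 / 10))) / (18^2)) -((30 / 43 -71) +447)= -6064508023 / 16099200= -376.70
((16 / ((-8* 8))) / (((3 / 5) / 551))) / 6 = -2755 / 72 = -38.26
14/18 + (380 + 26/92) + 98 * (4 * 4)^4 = 2659084351/414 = 6422909.06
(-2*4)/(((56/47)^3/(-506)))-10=26157459/10976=2383.15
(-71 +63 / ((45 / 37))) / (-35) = 96 / 175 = 0.55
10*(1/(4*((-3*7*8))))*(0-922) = 2305/168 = 13.72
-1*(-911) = 911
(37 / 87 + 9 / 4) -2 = 235 / 348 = 0.68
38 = 38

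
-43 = -43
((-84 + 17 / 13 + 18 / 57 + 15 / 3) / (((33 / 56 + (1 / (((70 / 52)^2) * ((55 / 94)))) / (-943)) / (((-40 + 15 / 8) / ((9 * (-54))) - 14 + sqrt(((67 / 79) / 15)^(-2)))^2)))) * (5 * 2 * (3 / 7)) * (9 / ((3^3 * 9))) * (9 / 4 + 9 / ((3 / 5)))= -2398621117031911803810625 / 469849748614308802584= -5105.08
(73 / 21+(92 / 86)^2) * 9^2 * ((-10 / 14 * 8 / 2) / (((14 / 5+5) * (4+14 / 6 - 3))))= -41.13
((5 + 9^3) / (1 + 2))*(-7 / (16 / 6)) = -2569 / 4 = -642.25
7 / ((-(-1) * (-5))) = -7 / 5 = -1.40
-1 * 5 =-5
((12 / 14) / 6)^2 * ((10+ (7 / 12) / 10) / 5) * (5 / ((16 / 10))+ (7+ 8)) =35003 / 47040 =0.74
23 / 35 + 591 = 20708 / 35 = 591.66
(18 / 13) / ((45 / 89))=178 / 65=2.74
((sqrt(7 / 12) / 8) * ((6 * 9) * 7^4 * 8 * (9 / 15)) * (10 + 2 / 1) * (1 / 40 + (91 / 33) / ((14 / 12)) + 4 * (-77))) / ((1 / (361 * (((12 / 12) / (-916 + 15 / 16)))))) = 75526010221032 * sqrt(21) / 4026275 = 85961256.69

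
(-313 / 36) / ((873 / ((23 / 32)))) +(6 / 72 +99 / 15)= 33571013 / 5028480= 6.68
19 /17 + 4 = 87 /17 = 5.12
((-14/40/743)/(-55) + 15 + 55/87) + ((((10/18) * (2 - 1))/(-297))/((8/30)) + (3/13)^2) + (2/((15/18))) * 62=13341362572433/81113142825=164.48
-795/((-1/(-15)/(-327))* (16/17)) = 66291075/16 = 4143192.19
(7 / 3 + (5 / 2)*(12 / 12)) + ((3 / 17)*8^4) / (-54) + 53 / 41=-91079 / 12546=-7.26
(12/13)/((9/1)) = 4/39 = 0.10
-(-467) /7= 467 /7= 66.71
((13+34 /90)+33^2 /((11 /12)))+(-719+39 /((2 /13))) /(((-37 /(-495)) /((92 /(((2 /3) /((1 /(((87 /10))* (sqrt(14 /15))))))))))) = 54062 /45 - 7571025* sqrt(210) /1073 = -101048.93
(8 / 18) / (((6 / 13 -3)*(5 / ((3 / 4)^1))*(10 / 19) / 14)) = -1729 / 2475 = -0.70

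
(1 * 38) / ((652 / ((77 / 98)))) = 209 / 4564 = 0.05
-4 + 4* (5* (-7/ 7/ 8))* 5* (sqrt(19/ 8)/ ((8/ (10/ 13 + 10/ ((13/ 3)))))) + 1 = -125* sqrt(38)/ 104-3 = -10.41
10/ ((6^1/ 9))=15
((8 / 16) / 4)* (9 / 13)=9 / 104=0.09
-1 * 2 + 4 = 2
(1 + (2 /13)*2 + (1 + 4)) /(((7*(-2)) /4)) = -164 /91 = -1.80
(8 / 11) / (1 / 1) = 8 / 11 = 0.73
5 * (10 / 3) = 50 / 3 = 16.67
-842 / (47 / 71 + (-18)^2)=-59782 / 23051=-2.59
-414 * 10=-4140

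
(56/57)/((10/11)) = 308/285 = 1.08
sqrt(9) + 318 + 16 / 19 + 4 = 6191 / 19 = 325.84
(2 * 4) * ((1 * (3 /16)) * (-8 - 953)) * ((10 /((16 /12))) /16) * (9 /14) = -434.38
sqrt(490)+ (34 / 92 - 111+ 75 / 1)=-13.49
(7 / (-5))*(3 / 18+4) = -35 / 6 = -5.83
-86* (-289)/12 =12427/6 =2071.17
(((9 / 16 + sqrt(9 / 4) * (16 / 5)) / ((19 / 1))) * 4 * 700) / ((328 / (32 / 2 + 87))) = 248.16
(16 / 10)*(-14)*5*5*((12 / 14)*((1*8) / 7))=-3840 / 7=-548.57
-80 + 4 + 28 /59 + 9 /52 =-231181 /3068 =-75.35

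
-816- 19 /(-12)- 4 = -9821 /12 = -818.42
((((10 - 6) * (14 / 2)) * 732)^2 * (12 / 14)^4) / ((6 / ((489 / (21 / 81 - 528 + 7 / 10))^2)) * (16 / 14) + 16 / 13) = 24656911.99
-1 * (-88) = 88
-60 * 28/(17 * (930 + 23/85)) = -8400/79073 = -0.11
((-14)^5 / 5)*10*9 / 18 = -537824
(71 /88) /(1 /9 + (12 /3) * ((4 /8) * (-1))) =-0.43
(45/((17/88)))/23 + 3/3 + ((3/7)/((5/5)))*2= 32803/2737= 11.99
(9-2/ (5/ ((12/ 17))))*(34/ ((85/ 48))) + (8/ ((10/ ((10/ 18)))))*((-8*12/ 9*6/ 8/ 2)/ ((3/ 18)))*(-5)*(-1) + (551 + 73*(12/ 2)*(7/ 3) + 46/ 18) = 1689.60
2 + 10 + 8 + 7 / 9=187 / 9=20.78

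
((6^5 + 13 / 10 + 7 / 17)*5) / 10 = 1322211 / 340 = 3888.86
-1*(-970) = 970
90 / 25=18 / 5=3.60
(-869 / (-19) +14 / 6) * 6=5480 / 19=288.42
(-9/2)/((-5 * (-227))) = -0.00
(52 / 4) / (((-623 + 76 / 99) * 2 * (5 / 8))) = -5148 / 308005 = -0.02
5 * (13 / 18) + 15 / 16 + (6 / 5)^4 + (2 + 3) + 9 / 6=1180999 / 90000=13.12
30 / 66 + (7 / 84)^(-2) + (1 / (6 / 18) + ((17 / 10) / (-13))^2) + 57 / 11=28378279 / 185900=152.65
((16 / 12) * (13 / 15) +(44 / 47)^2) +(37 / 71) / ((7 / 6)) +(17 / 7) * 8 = 21.91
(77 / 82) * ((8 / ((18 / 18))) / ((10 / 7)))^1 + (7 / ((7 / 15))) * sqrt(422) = 1078 / 205 + 15 * sqrt(422) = 313.40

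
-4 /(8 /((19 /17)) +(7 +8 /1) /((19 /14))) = -38 /173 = -0.22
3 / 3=1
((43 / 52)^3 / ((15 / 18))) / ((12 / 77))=6122039 / 1406080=4.35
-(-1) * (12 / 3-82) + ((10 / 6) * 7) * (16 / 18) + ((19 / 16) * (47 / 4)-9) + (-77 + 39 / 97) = -23344625 / 167616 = -139.27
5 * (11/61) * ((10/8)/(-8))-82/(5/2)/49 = -387503/478240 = -0.81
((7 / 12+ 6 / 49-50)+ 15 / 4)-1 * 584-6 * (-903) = 703903 / 147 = 4788.46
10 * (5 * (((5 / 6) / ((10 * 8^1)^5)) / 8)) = 1 / 629145600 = 0.00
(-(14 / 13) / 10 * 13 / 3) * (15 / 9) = -7 / 9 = -0.78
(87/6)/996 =29/1992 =0.01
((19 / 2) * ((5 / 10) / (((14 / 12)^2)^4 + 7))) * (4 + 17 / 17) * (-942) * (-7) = 37577208960 / 2503159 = 15011.91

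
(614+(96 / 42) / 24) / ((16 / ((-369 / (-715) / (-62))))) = -123 / 385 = -0.32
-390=-390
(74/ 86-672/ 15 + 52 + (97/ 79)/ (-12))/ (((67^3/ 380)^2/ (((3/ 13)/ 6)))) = 5855524690/ 11984197844895627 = 0.00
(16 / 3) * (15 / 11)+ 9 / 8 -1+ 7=1267 / 88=14.40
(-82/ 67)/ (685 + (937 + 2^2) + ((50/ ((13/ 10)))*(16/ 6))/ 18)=-14391/ 19186321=-0.00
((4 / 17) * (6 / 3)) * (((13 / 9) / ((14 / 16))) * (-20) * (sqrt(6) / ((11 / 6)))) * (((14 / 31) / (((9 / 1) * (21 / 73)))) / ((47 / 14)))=-9717760 * sqrt(6) / 22069179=-1.08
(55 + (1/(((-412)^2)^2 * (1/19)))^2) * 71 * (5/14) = 16209468351508122404582555/11622666167534633222144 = 1394.64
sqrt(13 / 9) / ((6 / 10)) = 5 * sqrt(13) / 9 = 2.00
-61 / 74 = -0.82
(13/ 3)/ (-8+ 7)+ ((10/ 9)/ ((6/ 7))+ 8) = 134/ 27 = 4.96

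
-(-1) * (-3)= -3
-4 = -4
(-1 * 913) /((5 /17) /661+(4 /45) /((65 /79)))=-30008689425 /3565517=-8416.36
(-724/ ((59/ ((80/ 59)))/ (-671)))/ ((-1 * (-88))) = 441640/ 3481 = 126.87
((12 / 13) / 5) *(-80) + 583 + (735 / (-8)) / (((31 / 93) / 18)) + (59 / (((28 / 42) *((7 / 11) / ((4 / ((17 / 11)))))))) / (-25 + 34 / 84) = -4024946365 / 913172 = -4407.65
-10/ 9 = -1.11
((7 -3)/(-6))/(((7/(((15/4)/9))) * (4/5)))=-0.05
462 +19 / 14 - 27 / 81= 19447 / 42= 463.02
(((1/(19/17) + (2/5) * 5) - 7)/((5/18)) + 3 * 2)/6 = -139/95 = -1.46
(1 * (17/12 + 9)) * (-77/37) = -9625/444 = -21.68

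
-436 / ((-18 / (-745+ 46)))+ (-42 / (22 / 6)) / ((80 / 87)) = -22365803 / 1320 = -16943.79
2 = 2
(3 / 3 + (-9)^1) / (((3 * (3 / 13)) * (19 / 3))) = -104 / 57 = -1.82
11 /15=0.73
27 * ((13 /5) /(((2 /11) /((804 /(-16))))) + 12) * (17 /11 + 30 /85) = -54180171 /1496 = -36216.69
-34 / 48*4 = -17 / 6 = -2.83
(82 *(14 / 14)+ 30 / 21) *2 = 1168 / 7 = 166.86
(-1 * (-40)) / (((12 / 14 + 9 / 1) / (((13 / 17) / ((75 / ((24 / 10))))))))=2912 / 29325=0.10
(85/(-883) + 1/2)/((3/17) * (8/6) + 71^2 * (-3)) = -12121/454015642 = -0.00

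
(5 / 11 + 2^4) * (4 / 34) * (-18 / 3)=-2172 / 187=-11.61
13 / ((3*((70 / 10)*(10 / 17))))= 221 / 210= 1.05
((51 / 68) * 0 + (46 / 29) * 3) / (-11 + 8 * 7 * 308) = 138 / 499873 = 0.00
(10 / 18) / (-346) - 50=-155705 / 3114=-50.00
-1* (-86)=86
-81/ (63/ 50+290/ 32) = -32400/ 4129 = -7.85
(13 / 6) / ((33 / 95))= 1235 / 198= 6.24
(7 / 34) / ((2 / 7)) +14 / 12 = 385 / 204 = 1.89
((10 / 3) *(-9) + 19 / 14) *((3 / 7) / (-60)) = 401 / 1960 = 0.20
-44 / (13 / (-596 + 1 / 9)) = 235972 / 117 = 2016.85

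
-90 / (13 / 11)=-990 / 13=-76.15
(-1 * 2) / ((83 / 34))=-68 / 83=-0.82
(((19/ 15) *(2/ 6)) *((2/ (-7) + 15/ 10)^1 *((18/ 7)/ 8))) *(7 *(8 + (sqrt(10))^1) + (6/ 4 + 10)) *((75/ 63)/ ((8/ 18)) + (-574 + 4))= -138533085/ 21952 - 1026171 *sqrt(10)/ 1568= -8380.27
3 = 3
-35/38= -0.92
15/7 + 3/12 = 67/28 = 2.39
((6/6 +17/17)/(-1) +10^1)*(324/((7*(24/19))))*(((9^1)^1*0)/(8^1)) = 0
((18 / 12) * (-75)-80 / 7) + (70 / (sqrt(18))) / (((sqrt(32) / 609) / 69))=3428245 / 28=122437.32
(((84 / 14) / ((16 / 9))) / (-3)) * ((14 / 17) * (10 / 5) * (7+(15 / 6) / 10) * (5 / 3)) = -3045 / 136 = -22.39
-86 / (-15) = 86 / 15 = 5.73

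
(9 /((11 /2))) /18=0.09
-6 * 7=-42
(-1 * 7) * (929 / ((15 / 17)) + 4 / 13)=-1437583 / 195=-7372.22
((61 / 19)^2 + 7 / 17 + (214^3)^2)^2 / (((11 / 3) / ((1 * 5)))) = 5211572524572264827237789062821627840 / 414290459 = 12579513747798533847572360000.00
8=8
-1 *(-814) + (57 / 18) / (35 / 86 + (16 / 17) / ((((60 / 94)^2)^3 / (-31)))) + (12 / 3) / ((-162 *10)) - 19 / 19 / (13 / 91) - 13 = 4616125038941578433 / 5813831371871835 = 793.99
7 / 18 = 0.39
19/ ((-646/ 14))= -7/ 17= -0.41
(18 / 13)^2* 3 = 972 / 169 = 5.75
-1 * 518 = -518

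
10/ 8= 1.25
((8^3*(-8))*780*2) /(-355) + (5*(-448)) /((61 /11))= 76205632 /4331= 17595.39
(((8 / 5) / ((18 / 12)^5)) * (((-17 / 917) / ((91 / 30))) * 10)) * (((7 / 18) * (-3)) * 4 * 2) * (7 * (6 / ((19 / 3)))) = 696320 / 873639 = 0.80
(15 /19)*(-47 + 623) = 8640 /19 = 454.74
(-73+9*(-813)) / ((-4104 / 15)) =18475 / 684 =27.01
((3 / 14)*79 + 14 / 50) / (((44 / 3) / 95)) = 343311 / 3080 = 111.46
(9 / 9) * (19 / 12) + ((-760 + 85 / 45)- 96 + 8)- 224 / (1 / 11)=-119107 / 36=-3308.53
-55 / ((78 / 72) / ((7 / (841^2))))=-4620 / 9194653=-0.00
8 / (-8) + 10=9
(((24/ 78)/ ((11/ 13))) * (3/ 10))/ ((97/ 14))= 84/ 5335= 0.02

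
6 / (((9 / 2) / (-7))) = -28 / 3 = -9.33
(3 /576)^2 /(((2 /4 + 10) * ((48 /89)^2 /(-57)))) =-150499 /297271296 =-0.00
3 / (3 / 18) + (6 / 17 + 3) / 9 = 937 / 51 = 18.37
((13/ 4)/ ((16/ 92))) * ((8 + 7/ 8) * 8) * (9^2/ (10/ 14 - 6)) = -12036843/ 592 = -20332.51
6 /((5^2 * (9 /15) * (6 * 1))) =1 /15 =0.07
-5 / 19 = -0.26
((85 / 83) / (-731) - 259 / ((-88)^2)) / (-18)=963091 / 497490048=0.00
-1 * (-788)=788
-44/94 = -22/47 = -0.47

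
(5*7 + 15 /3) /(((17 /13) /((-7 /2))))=-1820 /17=-107.06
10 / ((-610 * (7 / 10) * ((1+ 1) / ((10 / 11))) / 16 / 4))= -3200 / 4697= -0.68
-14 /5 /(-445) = 14 /2225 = 0.01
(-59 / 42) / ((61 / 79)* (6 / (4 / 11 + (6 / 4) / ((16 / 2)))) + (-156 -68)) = 452117 / 69388032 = 0.01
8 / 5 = 1.60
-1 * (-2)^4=-16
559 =559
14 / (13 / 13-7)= -7 / 3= -2.33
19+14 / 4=45 / 2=22.50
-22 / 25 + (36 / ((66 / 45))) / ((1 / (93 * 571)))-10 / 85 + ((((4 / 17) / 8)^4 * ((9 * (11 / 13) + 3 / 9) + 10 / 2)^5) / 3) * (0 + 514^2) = 33009803755036387141859 / 24867530571440700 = 1327425.88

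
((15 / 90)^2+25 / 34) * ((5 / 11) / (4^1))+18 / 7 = 501049 / 188496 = 2.66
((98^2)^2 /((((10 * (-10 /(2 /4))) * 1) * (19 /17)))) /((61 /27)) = -5292087318 /28975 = -182643.22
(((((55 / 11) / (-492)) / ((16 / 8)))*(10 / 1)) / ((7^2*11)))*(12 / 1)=-25 / 22099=-0.00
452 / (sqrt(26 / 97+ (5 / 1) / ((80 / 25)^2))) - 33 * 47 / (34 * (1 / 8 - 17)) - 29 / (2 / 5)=-106789 / 1530+ 7232 * sqrt(1821757) / 18781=449.94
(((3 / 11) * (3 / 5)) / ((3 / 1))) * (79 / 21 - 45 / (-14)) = 293 / 770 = 0.38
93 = 93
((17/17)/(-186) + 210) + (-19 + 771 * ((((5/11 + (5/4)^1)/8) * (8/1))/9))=1379075/4092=337.02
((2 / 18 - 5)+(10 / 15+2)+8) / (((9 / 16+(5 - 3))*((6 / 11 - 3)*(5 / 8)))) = -73216 / 49815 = -1.47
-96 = -96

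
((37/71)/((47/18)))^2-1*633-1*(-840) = 2305506339/11135569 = 207.04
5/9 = 0.56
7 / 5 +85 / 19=558 / 95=5.87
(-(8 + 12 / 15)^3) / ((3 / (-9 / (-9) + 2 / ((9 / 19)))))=-4003648 / 3375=-1186.27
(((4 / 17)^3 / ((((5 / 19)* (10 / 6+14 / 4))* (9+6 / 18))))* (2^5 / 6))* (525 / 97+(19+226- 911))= -60323328 / 16679635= -3.62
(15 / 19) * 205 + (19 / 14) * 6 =22608 / 133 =169.98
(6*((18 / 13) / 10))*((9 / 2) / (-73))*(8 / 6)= -324 / 4745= -0.07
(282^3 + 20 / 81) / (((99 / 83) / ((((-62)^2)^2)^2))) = 32918797091876209457787904 / 8019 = 4105100023927697899711.67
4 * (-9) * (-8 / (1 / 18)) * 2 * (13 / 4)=33696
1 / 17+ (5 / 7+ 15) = 1877 / 119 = 15.77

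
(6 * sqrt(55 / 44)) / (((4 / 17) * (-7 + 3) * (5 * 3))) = -17 * sqrt(5) / 80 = -0.48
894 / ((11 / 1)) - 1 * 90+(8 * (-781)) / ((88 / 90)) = -70386 / 11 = -6398.73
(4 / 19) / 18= 2 / 171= 0.01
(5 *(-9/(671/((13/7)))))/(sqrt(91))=-45 *sqrt(91)/32879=-0.01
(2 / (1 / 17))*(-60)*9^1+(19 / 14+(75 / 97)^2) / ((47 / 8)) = -56833469876 / 3095561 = -18359.67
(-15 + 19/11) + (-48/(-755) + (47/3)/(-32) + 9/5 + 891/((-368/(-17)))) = 536582681/18337440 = 29.26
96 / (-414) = -16 / 69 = -0.23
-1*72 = -72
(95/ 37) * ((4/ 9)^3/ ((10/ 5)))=3040/ 26973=0.11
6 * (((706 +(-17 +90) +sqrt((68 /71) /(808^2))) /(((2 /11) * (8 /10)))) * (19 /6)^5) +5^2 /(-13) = 136185445 * sqrt(1207) /297395712 +1379149742315 /134784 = 10232311.60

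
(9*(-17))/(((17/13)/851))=-99567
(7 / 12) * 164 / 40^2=287 / 4800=0.06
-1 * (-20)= 20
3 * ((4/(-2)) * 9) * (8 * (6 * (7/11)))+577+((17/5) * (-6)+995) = -5382/55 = -97.85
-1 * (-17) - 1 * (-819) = 836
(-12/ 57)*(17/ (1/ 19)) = -68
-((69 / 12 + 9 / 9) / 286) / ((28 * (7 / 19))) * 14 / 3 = -171 / 16016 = -0.01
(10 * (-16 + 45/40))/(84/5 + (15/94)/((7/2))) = -978775/110844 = -8.83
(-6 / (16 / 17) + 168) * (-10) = -6465 / 4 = -1616.25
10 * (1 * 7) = 70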